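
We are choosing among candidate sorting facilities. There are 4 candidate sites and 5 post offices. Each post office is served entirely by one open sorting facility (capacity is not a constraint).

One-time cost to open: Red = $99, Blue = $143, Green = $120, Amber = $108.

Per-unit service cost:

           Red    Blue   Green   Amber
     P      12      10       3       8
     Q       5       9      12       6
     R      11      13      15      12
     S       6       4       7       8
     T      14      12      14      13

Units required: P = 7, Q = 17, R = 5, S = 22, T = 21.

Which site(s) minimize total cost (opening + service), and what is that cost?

For any fixed open set, each post office goes to its cheapest open site; total = fixed + service.
{Red}: P→Red 12·7=84, Q→Red 5·17=85, R→Red 11·5=55, S→Red 6·22=132, T→Red 14·21=294. Service 650; fixed 99; total 749.
{Blue}: service 628 + fixed 143 = 771
{Amber}: service 667 + fixed 108 = 775
{Red, Blue, Green, Amber}: service 501 + fixed 470 = 971
No other subset beats 749.

Open Red only; minimum total cost 749.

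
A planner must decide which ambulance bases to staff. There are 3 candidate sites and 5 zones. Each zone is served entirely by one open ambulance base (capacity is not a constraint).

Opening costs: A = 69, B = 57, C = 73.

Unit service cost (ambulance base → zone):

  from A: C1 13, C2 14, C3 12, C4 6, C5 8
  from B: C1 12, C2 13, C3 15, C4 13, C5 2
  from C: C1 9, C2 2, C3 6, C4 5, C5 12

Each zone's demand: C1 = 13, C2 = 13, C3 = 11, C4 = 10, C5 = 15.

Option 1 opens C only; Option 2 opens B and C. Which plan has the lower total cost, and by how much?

Option 1: {C}: C1→C 9·13=117, C2→C 2·13=26, C3→C 6·11=66, C4→C 5·10=50, C5→C 12·15=180. Service 439; fixed 73; total 512.
Option 2: {B, C}: C1→C 9·13=117, C2→C 2·13=26, C3→C 6·11=66, C4→C 5·10=50, C5→B 2·15=30. Service 289; fixed 130; total 419.
Difference: |512 − 419| = 93.

Option 2 is cheaper by 93.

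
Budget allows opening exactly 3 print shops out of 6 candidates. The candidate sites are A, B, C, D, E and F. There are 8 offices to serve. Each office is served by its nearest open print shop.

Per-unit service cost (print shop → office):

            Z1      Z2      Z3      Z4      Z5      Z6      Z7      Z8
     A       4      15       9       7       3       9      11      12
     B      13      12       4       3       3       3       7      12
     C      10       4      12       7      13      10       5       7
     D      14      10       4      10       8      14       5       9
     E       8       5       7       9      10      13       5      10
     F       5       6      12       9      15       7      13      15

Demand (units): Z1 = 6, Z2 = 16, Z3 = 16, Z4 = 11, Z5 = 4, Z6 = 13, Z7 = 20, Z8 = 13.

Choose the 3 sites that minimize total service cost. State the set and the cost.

With exactly 3 open, each office uses its cheapest among the chosen.
{A, B, C}: Z1→A 4·6=24, Z2→C 4·16=64, Z3→B 4·16=64, Z4→B 3·11=33, Z5→A 3·4=12, Z6→B 3·13=39, Z7→C 5·20=100, Z8→C 7·13=91. Service cost 427.
{B, C, F}: service cost 433
{B, C, E}: service cost 451
Among all 20 size-3 choices, {A, B, C} is lowest.

Choose A, B and C; total service cost 427.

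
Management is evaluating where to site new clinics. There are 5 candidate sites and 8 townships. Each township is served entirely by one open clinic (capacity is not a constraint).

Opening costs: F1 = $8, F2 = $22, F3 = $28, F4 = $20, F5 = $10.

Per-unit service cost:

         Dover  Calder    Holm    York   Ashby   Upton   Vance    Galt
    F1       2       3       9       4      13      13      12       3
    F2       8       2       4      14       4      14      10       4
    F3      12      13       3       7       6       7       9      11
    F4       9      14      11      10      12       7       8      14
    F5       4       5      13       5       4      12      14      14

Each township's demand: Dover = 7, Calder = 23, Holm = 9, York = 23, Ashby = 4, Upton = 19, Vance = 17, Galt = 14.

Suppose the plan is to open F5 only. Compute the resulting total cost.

Each township is assigned to its cheapest site among the open ones.
{F5}: Dover→F5 4·7=28, Calder→F5 5·23=115, Holm→F5 13·9=117, York→F5 5·23=115, Ashby→F5 4·4=16, Upton→F5 12·19=228, Vance→F5 14·17=238, Galt→F5 14·14=196. Service 1053; fixed 10; total 1063.

Total cost: 1063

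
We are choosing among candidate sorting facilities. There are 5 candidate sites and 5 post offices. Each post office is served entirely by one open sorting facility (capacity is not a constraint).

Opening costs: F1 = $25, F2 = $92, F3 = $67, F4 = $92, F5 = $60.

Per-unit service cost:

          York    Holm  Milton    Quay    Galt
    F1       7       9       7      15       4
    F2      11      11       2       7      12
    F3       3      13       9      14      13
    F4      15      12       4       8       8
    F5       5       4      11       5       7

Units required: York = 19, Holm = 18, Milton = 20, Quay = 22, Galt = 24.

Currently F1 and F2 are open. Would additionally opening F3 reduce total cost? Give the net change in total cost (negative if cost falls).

Yes — net change −9 (cost falls by 9).

Current service cost with {F1, F2}: 585.
Adding F3: each post office re-picks its cheapest; new service cost 509, saving 76.
Extra fixed cost: 67. Net change = 67 − 76 = -9.
(Totals: 702 → 693.)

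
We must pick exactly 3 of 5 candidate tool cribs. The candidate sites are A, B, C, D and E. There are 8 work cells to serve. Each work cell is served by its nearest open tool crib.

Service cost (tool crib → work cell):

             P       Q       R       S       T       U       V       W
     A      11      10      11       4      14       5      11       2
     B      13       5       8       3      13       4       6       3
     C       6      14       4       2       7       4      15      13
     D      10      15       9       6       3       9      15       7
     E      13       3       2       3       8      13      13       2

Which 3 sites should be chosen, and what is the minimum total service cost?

Choose B, C and E; total service cost 32.

With exactly 3 open, each work cell uses its cheapest among the chosen.
{B, C, E}: P→C 6, Q→E 3, R→E 2, S→C 2, T→C 7, U→B 4, V→B 6, W→E 2. Service cost 32.
{B, C, D}: service cost 33
{B, D, E}: service cost 33
Among all 10 size-3 choices, {B, C, E} is lowest.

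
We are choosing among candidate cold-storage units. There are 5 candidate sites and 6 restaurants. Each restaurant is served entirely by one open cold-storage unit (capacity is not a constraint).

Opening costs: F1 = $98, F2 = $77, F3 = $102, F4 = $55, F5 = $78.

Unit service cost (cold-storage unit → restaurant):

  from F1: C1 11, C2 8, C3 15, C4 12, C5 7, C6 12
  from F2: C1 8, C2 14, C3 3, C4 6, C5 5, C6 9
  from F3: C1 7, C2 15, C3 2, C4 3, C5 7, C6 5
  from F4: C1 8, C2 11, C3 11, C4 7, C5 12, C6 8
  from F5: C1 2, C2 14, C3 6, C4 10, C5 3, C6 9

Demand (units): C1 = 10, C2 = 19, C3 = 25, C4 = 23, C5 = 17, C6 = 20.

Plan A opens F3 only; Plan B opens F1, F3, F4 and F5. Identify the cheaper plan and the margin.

Plan B is cheaper by 20.

Plan A: {F3}: C1→F3 7·10=70, C2→F3 15·19=285, C3→F3 2·25=50, C4→F3 3·23=69, C5→F3 7·17=119, C6→F3 5·20=100. Service 693; fixed 102; total 795.
Plan B: {F1, F3, F4, F5}: C1→F5 2·10=20, C2→F1 8·19=152, C3→F3 2·25=50, C4→F3 3·23=69, C5→F5 3·17=51, C6→F3 5·20=100. Service 442; fixed 333; total 775.
Difference: |795 − 775| = 20.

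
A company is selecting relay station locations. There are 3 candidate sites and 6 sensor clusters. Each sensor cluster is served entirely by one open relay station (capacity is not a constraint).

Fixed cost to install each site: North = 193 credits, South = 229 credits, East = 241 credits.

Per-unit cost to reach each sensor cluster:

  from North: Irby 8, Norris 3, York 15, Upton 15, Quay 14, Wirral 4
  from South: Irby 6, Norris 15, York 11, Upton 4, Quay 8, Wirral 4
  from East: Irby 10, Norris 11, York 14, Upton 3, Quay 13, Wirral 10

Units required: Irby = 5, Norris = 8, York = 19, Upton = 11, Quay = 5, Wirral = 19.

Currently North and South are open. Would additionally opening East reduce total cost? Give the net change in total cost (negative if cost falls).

No — net change +230 (cost rises by 230).

Current service cost with {North, South}: 423.
Adding East: each sensor cluster re-picks its cheapest; new service cost 412, saving 11.
Extra fixed cost: 241. Net change = 241 − 11 = 230.
(Totals: 845 → 1075.)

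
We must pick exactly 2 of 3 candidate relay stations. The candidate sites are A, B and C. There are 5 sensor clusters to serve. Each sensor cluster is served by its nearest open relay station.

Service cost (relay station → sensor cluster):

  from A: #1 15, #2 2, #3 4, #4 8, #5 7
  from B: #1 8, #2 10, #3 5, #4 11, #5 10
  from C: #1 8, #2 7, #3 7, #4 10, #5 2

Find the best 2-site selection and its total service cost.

With exactly 2 open, each sensor cluster uses its cheapest among the chosen.
{A, C}: #1→C 8, #2→A 2, #3→A 4, #4→A 8, #5→C 2. Service cost 24.
{A, B}: service cost 29
{B, C}: service cost 32
Among all 3 size-2 choices, {A, C} is lowest.

Choose A and C; total service cost 24.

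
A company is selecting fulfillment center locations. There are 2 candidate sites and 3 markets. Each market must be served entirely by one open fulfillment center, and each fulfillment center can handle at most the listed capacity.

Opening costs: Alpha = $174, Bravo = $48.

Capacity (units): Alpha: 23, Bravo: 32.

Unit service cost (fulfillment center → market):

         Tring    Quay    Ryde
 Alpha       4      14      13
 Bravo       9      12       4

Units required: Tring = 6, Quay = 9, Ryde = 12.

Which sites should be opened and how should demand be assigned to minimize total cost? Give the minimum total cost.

Minimum total cost: 258

Open {Bravo}: Tring→Bravo 9·6=54, Quay→Bravo 12·9=108, Ryde→Bravo 4·12=48.
Loads: Bravo carries 27/32. Service 210; fixed 48; total 258.
Next best feasible plan costs 402.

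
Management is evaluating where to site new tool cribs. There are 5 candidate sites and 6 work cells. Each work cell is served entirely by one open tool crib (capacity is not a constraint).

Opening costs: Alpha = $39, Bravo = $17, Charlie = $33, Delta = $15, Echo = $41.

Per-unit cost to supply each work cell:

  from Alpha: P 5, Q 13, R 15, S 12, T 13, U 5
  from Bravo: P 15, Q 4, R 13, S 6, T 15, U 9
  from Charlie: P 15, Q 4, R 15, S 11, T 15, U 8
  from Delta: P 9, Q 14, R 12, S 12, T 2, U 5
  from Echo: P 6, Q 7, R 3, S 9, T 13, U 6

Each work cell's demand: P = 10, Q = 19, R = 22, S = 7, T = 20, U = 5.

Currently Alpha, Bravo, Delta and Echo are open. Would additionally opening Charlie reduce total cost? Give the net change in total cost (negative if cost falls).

No — net change +33 (cost rises by 33).

Current service cost with {Alpha, Bravo, Delta, Echo}: 299.
Adding Charlie: each work cell re-picks its cheapest; new service cost 299, saving 0.
Extra fixed cost: 33. Net change = 33 − 0 = 33.
(Totals: 411 → 444.)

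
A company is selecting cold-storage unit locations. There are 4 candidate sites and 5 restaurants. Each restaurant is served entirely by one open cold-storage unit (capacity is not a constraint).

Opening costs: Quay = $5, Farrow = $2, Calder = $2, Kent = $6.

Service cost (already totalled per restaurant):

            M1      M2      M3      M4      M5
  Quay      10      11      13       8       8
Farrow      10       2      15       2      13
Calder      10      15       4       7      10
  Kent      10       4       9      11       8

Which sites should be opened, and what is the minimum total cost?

For any fixed open set, each restaurant goes to its cheapest open site; total = fixed + service.
{Farrow, Calder}: M1→Farrow 10, M2→Farrow 2, M3→Calder 4, M4→Farrow 2, M5→Calder 10. Service 28; fixed 4; total 32.
{Quay, Farrow, Calder}: M1→Quay 10, M2→Farrow 2, M3→Calder 4, M4→Farrow 2, M5→Quay 8. Service 26; fixed 9; total 35.
{Farrow, Calder, Kent}: M1→Farrow 10, M2→Farrow 2, M3→Calder 4, M4→Farrow 2, M5→Kent 8. Service 26; fixed 10; total 36.
{Quay, Farrow, Calder, Kent}: M1→Quay 10, M2→Farrow 2, M3→Calder 4, M4→Farrow 2, M5→Quay 8. Service 26; fixed 15; total 41.
No other subset beats 32.

Open Farrow and Calder; minimum total cost 32.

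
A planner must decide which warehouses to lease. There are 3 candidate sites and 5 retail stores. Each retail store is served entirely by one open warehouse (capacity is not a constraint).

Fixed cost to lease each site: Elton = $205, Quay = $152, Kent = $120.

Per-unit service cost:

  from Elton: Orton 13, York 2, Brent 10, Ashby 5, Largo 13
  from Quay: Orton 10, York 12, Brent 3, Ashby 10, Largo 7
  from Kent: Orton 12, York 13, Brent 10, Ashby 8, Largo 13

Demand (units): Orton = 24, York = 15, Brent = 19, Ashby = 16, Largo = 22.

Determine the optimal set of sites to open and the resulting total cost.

Open Elton and Quay; minimum total cost 918.

For any fixed open set, each retail store goes to its cheapest open site; total = fixed + service.
{Elton, Quay}: Orton→Quay 10·24=240, York→Elton 2·15=30, Brent→Quay 3·19=57, Ashby→Elton 5·16=80, Largo→Quay 7·22=154. Service 561; fixed 357; total 918.
{Quay}: Orton→Quay 10·24=240, York→Quay 12·15=180, Brent→Quay 3·19=57, Ashby→Quay 10·16=160, Largo→Quay 7·22=154. Service 791; fixed 152; total 943.
{Quay, Kent}: Orton→Quay 10·24=240, York→Quay 12·15=180, Brent→Quay 3·19=57, Ashby→Kent 8·16=128, Largo→Quay 7·22=154. Service 759; fixed 272; total 1031.
{Elton, Quay, Kent}: Orton→Quay 10·24=240, York→Elton 2·15=30, Brent→Quay 3·19=57, Ashby→Elton 5·16=80, Largo→Quay 7·22=154. Service 561; fixed 477; total 1038.
No other subset beats 918.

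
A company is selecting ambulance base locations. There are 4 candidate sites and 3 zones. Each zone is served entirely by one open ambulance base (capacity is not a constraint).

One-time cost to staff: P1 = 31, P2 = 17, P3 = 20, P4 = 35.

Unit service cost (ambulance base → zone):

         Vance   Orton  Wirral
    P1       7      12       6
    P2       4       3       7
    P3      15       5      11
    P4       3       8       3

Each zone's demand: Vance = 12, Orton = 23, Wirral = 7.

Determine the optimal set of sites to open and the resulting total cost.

For any fixed open set, each zone goes to its cheapest open site; total = fixed + service.
{P2, P4}: Vance→P4 3·12=36, Orton→P2 3·23=69, Wirral→P4 3·7=21. Service 126; fixed 52; total 178.
{P2}: Vance→P2 4·12=48, Orton→P2 3·23=69, Wirral→P2 7·7=49. Service 166; fixed 17; total 183.
{P2, P3, P4}: Vance→P4 3·12=36, Orton→P2 3·23=69, Wirral→P4 3·7=21. Service 126; fixed 72; total 198.
{P1, P2, P3, P4}: service 126 + fixed 103 = 229
No other subset beats 178.

Open P2 and P4; minimum total cost 178.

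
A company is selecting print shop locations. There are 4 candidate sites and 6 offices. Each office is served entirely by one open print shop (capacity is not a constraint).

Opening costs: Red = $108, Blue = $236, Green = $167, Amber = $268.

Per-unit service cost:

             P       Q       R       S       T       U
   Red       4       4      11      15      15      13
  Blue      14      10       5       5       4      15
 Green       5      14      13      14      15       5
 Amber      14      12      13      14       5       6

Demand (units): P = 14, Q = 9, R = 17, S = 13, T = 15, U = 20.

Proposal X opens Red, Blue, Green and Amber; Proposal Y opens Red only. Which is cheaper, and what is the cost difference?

Proposal Y is cheaper by 114.

Proposal X: {Red, Blue, Green, Amber}: P→Red 4·14=56, Q→Red 4·9=36, R→Blue 5·17=85, S→Blue 5·13=65, T→Blue 4·15=60, U→Green 5·20=100. Service 402; fixed 779; total 1181.
Proposal Y: {Red}: P→Red 4·14=56, Q→Red 4·9=36, R→Red 11·17=187, S→Red 15·13=195, T→Red 15·15=225, U→Red 13·20=260. Service 959; fixed 108; total 1067.
Difference: |1181 − 1067| = 114.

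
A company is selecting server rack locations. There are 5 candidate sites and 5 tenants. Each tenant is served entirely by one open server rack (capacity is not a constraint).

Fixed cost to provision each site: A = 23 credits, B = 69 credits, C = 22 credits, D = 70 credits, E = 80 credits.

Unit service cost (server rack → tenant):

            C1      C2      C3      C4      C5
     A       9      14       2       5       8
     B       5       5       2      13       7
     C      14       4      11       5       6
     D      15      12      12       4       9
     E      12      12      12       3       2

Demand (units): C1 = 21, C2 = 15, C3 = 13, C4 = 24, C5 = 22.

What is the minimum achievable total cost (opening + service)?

For any fixed open set, each tenant goes to its cheapest open site; total = fixed + service.
{B, E}: C1→B 5·21=105, C2→B 5·15=75, C3→B 2·13=26, C4→E 3·24=72, C5→E 2·22=44. Service 322; fixed 149; total 471.
{B, C, E}: service 307 + fixed 171 = 478
{A, B, E}: C1→B 5·21=105, C2→B 5·15=75, C3→A 2·13=26, C4→E 3·24=72, C5→E 2·22=44. Service 322; fixed 172; total 494.
{A, B, C, D, E}: service 307 + fixed 264 = 571
No other subset beats 471.

Minimum total cost: 471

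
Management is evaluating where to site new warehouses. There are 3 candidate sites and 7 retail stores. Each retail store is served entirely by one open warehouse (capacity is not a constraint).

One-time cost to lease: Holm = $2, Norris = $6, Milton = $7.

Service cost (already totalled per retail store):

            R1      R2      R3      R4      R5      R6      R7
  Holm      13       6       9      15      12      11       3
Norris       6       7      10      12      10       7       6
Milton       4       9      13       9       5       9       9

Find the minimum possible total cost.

Minimum total cost: 54

For any fixed open set, each retail store goes to its cheapest open site; total = fixed + service.
{Holm, Milton}: R1→Milton 4, R2→Holm 6, R3→Holm 9, R4→Milton 9, R5→Milton 5, R6→Milton 9, R7→Holm 3. Service 45; fixed 9; total 54.
{Holm, Norris, Milton}: service 43 + fixed 15 = 58
{Holm, Norris}: service 53 + fixed 8 = 61
{Holm}: R1→Holm 13, R2→Holm 6, R3→Holm 9, R4→Holm 15, R5→Holm 12, R6→Holm 11, R7→Holm 3. Service 69; fixed 2; total 71.
No other subset beats 54.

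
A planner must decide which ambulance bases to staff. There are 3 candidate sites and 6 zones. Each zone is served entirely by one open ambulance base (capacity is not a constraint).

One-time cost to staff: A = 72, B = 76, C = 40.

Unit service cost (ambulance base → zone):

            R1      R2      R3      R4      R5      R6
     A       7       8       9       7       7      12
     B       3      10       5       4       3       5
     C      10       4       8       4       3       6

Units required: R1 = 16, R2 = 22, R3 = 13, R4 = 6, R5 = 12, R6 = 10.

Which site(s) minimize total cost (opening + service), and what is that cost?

For any fixed open set, each zone goes to its cheapest open site; total = fixed + service.
{B, C}: R1→B 3·16=48, R2→C 4·22=88, R3→B 5·13=65, R4→B 4·6=24, R5→B 3·12=36, R6→B 5·10=50. Service 311; fixed 116; total 427.
{A, B, C}: service 311 + fixed 188 = 499
{C}: R1→C 10·16=160, R2→C 4·22=88, R3→C 8·13=104, R4→C 4·6=24, R5→C 3·12=36, R6→C 6·10=60. Service 472; fixed 40; total 512.
(All 7 nonempty subsets were checked; B and C is lowest.)

Open B and C; minimum total cost 427.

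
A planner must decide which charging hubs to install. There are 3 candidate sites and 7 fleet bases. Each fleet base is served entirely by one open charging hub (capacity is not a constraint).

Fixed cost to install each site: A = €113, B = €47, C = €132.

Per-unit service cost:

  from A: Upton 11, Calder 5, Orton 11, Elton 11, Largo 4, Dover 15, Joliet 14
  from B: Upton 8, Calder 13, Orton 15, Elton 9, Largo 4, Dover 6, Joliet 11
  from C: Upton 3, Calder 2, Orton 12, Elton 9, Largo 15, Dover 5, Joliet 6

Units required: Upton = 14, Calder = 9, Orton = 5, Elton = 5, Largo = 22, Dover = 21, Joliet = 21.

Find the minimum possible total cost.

Minimum total cost: 663

For any fixed open set, each fleet base goes to its cheapest open site; total = fixed + service.
{B, C}: Upton→C 3·14=42, Calder→C 2·9=18, Orton→C 12·5=60, Elton→B 9·5=45, Largo→B 4·22=88, Dover→C 5·21=105, Joliet→C 6·21=126. Service 484; fixed 179; total 663.
{A, C}: Upton→C 3·14=42, Calder→C 2·9=18, Orton→A 11·5=55, Elton→C 9·5=45, Largo→A 4·22=88, Dover→C 5·21=105, Joliet→C 6·21=126. Service 479; fixed 245; total 724.
{A, B, C}: service 479 + fixed 292 = 771
{B}: Upton→B 8·14=112, Calder→B 13·9=117, Orton→B 15·5=75, Elton→B 9·5=45, Largo→B 4·22=88, Dover→B 6·21=126, Joliet→B 11·21=231. Service 794; fixed 47; total 841.
No other subset beats 663.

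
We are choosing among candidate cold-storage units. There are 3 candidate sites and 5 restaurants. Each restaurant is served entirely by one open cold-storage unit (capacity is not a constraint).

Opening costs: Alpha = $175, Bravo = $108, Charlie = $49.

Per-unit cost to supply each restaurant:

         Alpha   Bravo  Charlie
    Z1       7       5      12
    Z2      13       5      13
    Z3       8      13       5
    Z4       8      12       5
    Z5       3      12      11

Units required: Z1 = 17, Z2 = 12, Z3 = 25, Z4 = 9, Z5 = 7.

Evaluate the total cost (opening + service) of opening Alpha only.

Each restaurant is assigned to its cheapest site among the open ones.
{Alpha}: Z1→Alpha 7·17=119, Z2→Alpha 13·12=156, Z3→Alpha 8·25=200, Z4→Alpha 8·9=72, Z5→Alpha 3·7=21. Service 568; fixed 175; total 743.

Total cost: 743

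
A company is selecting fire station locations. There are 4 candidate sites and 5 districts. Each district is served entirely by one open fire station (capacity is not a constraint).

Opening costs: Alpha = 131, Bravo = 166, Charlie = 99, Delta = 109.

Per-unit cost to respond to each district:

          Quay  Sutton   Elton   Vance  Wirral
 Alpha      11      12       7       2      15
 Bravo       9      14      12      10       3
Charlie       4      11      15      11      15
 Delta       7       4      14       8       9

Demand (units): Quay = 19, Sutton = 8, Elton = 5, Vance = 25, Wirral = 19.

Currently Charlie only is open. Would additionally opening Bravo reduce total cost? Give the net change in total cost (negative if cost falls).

Yes — net change −102 (cost falls by 102).

Current service cost with {Charlie}: 799.
Adding Bravo: each district re-picks its cheapest; new service cost 531, saving 268.
Extra fixed cost: 166. Net change = 166 − 268 = -102.
(Totals: 898 → 796.)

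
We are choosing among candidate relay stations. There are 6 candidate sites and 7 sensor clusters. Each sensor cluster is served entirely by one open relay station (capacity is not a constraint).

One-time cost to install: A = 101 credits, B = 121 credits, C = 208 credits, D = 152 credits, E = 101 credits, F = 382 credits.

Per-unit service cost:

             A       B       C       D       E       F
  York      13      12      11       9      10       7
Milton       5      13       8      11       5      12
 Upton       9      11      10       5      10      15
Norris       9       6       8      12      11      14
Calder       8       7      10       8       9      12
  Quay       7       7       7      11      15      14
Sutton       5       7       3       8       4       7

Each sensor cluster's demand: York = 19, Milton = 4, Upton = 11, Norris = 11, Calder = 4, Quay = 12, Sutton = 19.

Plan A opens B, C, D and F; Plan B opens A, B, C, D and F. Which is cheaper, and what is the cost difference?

Plan A is cheaper by 89.

Plan A: {B, C, D, F}: York→F 7·19=133, Milton→C 8·4=32, Upton→D 5·11=55, Norris→B 6·11=66, Calder→B 7·4=28, Quay→B 7·12=84, Sutton→C 3·19=57. Service 455; fixed 863; total 1318.
Plan B: {A, B, C, D, F}: York→F 7·19=133, Milton→A 5·4=20, Upton→D 5·11=55, Norris→B 6·11=66, Calder→B 7·4=28, Quay→A 7·12=84, Sutton→C 3·19=57. Service 443; fixed 964; total 1407.
Difference: |1318 − 1407| = 89.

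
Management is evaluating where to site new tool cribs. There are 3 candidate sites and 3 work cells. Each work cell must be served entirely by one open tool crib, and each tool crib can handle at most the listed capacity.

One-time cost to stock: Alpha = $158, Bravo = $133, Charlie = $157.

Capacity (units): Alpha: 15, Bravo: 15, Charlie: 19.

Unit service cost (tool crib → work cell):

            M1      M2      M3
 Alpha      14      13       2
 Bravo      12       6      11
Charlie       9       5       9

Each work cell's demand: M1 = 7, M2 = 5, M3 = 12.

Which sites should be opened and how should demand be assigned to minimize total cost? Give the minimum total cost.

Minimum total cost: 427

Open {Alpha, Charlie}: M1→Charlie 9·7=63, M2→Charlie 5·5=25, M3→Alpha 2·12=24.
Loads: Alpha carries 12/15, Charlie carries 12/19. Service 112; fixed 315; total 427.
Next best feasible plan costs 429.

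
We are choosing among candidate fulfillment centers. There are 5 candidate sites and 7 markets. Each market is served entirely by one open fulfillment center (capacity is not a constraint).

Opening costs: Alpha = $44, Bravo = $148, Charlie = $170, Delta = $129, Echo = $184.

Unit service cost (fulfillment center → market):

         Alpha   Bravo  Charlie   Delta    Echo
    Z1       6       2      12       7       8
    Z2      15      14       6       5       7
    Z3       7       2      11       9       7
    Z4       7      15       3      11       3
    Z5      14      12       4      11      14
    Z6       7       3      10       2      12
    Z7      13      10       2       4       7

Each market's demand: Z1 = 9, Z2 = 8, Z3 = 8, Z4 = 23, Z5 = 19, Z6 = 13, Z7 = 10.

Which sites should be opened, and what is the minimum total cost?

Open Bravo and Charlie; minimum total cost 604.

For any fixed open set, each market goes to its cheapest open site; total = fixed + service.
{Bravo, Charlie}: Z1→Bravo 2·9=18, Z2→Charlie 6·8=48, Z3→Bravo 2·8=16, Z4→Charlie 3·23=69, Z5→Charlie 4·19=76, Z6→Bravo 3·13=39, Z7→Charlie 2·10=20. Service 286; fixed 318; total 604.
{Alpha, Charlie}: Z1→Alpha 6·9=54, Z2→Charlie 6·8=48, Z3→Alpha 7·8=56, Z4→Charlie 3·23=69, Z5→Charlie 4·19=76, Z6→Alpha 7·13=91, Z7→Charlie 2·10=20. Service 414; fixed 214; total 628.
{Alpha, Bravo, Charlie}: Z1→Bravo 2·9=18, Z2→Charlie 6·8=48, Z3→Bravo 2·8=16, Z4→Charlie 3·23=69, Z5→Charlie 4·19=76, Z6→Bravo 3·13=39, Z7→Charlie 2·10=20. Service 286; fixed 362; total 648.
{Alpha, Bravo, Charlie, Delta, Echo}: service 265 + fixed 675 = 940
No other subset beats 604.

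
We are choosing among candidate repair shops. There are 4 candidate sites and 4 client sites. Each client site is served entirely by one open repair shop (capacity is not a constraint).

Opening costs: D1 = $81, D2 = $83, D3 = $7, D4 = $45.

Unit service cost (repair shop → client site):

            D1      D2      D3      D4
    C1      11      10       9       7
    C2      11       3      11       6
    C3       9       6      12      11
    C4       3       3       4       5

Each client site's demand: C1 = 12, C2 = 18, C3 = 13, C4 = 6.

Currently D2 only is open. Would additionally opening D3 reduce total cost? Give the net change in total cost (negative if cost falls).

Current service cost with {D2}: 270.
Adding D3: each client site re-picks its cheapest; new service cost 258, saving 12.
Extra fixed cost: 7. Net change = 7 − 12 = -5.
(Totals: 353 → 348.)

Yes — net change −5 (cost falls by 5).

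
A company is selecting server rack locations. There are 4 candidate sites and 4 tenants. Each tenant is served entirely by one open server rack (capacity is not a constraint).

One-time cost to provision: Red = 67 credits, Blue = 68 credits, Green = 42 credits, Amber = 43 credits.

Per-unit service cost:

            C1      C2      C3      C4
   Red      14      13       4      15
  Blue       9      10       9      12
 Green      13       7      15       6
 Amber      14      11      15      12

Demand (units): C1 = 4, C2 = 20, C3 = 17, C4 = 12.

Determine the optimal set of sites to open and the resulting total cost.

Open Red and Green; minimum total cost 441.

For any fixed open set, each tenant goes to its cheapest open site; total = fixed + service.
{Red, Green}: C1→Green 13·4=52, C2→Green 7·20=140, C3→Red 4·17=68, C4→Green 6·12=72. Service 332; fixed 109; total 441.
{Red, Green, Amber}: C1→Green 13·4=52, C2→Green 7·20=140, C3→Red 4·17=68, C4→Green 6·12=72. Service 332; fixed 152; total 484.
{Red, Blue, Green}: C1→Blue 9·4=36, C2→Green 7·20=140, C3→Red 4·17=68, C4→Green 6·12=72. Service 316; fixed 177; total 493.
{Red, Blue, Green, Amber}: service 316 + fixed 220 = 536
No other subset beats 441.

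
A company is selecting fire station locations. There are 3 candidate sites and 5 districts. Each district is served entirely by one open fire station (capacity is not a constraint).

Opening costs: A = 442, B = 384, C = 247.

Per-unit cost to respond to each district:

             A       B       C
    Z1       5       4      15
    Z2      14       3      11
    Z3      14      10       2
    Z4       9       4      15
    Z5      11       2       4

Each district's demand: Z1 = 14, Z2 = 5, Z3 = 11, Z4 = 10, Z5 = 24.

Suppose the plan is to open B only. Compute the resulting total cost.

Total cost: 653

Each district is assigned to its cheapest site among the open ones.
{B}: Z1→B 4·14=56, Z2→B 3·5=15, Z3→B 10·11=110, Z4→B 4·10=40, Z5→B 2·24=48. Service 269; fixed 384; total 653.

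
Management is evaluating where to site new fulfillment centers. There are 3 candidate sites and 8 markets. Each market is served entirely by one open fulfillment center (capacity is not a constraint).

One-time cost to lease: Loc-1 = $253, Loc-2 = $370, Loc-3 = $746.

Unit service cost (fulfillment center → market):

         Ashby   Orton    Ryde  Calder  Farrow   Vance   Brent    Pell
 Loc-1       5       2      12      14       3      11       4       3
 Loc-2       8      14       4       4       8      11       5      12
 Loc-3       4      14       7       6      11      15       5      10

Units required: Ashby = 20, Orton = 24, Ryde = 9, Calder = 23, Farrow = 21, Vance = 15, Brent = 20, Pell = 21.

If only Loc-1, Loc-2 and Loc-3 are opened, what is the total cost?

Each market is assigned to its cheapest site among the open ones.
{Loc-1, Loc-2, Loc-3}: Ashby→Loc-3 4·20=80, Orton→Loc-1 2·24=48, Ryde→Loc-2 4·9=36, Calder→Loc-2 4·23=92, Farrow→Loc-1 3·21=63, Vance→Loc-1 11·15=165, Brent→Loc-1 4·20=80, Pell→Loc-1 3·21=63. Service 627; fixed 1369; total 1996.

Total cost: 1996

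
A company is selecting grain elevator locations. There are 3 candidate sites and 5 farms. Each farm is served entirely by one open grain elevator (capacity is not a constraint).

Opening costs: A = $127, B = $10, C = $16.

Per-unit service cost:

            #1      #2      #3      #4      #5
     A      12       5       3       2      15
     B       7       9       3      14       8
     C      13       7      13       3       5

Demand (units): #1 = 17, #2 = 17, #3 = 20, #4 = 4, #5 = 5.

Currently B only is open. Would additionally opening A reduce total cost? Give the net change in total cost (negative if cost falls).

Current service cost with {B}: 428.
Adding A: each farm re-picks its cheapest; new service cost 312, saving 116.
Extra fixed cost: 127. Net change = 127 − 116 = 11.
(Totals: 438 → 449.)

No — net change +11 (cost rises by 11).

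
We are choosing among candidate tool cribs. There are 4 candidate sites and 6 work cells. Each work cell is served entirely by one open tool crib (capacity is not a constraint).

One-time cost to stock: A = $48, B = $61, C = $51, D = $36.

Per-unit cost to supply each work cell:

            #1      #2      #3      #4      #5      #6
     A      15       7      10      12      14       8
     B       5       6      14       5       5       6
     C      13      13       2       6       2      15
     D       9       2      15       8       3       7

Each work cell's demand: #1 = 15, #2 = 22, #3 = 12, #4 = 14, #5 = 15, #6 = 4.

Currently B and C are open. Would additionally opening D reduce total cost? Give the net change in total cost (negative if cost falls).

Yes — net change −52 (cost falls by 52).

Current service cost with {B, C}: 355.
Adding D: each work cell re-picks its cheapest; new service cost 267, saving 88.
Extra fixed cost: 36. Net change = 36 − 88 = -52.
(Totals: 467 → 415.)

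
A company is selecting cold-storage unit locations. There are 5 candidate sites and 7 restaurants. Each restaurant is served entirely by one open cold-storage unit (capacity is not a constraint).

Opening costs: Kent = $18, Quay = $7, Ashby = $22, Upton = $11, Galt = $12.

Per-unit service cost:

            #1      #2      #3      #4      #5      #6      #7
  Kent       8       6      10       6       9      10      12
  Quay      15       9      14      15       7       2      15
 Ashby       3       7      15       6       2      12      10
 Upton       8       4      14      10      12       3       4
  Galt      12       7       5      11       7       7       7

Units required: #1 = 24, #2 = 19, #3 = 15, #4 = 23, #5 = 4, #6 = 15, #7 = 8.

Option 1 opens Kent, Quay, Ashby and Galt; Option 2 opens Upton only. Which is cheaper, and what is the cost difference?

Option 1: {Kent, Quay, Ashby, Galt}: #1→Ashby 3·24=72, #2→Kent 6·19=114, #3→Galt 5·15=75, #4→Kent 6·23=138, #5→Ashby 2·4=8, #6→Quay 2·15=30, #7→Galt 7·8=56. Service 493; fixed 59; total 552.
Option 2: {Upton}: #1→Upton 8·24=192, #2→Upton 4·19=76, #3→Upton 14·15=210, #4→Upton 10·23=230, #5→Upton 12·4=48, #6→Upton 3·15=45, #7→Upton 4·8=32. Service 833; fixed 11; total 844.
Difference: |552 − 844| = 292.

Option 1 is cheaper by 292.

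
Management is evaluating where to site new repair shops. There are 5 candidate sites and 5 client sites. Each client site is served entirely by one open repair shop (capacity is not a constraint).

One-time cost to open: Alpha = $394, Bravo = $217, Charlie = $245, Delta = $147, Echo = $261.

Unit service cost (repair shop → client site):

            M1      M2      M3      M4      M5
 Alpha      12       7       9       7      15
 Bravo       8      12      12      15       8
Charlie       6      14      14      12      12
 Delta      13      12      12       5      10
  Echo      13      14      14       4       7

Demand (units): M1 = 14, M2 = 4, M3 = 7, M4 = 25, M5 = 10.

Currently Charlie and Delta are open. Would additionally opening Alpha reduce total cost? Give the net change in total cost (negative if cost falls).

Current service cost with {Charlie, Delta}: 441.
Adding Alpha: each client site re-picks its cheapest; new service cost 400, saving 41.
Extra fixed cost: 394. Net change = 394 − 41 = 353.
(Totals: 833 → 1186.)

No — net change +353 (cost rises by 353).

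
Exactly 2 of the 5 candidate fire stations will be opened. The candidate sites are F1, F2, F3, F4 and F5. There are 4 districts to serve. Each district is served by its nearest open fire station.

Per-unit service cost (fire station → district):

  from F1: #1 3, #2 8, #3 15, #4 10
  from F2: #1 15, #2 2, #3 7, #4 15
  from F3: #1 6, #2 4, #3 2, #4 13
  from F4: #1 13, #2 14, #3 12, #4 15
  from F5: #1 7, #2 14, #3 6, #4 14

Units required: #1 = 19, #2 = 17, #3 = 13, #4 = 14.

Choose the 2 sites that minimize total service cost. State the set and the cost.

With exactly 2 open, each district uses its cheapest among the chosen.
{F1, F3}: #1→F1 3·19=57, #2→F3 4·17=68, #3→F3 2·13=26, #4→F1 10·14=140. Service cost 291.
{F1, F2}: service cost 322
{F2, F3}: service cost 356
Among all 10 size-2 choices, {F1, F3} is lowest.

Choose F1 and F3; total service cost 291.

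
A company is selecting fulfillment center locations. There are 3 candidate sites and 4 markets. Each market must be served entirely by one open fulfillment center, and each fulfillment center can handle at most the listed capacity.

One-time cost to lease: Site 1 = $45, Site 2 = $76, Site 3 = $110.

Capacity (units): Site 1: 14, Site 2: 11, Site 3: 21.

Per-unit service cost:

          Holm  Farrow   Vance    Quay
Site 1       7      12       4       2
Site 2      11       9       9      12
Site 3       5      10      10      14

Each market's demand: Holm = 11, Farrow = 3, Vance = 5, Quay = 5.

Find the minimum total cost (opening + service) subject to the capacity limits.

Open {Site 1, Site 3}: Holm→Site 3 5·11=55, Farrow→Site 3 10·3=30, Vance→Site 1 4·5=20, Quay→Site 1 2·5=10.
Loads: Site 1 carries 10/14, Site 3 carries 14/21. Service 115; fixed 155; total 270.
Next best feasible plan costs 276.

Minimum total cost: 270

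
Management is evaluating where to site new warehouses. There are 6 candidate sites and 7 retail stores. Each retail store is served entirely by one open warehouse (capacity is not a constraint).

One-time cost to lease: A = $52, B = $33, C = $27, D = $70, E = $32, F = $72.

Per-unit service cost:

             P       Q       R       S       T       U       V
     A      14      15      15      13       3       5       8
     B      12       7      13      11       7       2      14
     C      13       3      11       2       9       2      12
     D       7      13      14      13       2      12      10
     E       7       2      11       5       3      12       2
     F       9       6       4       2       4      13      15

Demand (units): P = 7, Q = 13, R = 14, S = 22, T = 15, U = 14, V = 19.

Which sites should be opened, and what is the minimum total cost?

For any fixed open set, each retail store goes to its cheapest open site; total = fixed + service.
{C, E, F}: P→E 7·7=49, Q→E 2·13=26, R→F 4·14=56, S→C 2·22=44, T→E 3·15=45, U→C 2·14=28, V→E 2·19=38. Service 286; fixed 131; total 417.
{B, E, F}: service 286 + fixed 137 = 423
{C, E}: P→E 7·7=49, Q→E 2·13=26, R→C 11·14=154, S→C 2·22=44, T→E 3·15=45, U→C 2·14=28, V→E 2·19=38. Service 384; fixed 59; total 443.
{A, B, C, D, E, F}: service 271 + fixed 286 = 557
No other subset beats 417.

Open C, E and F; minimum total cost 417.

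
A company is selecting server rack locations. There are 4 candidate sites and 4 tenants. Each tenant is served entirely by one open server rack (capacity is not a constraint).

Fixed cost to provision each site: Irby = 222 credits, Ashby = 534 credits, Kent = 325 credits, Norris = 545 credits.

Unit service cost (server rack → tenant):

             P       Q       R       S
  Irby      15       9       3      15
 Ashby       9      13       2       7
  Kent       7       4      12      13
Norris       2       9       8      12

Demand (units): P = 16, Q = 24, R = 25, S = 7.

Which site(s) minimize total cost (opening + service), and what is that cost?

Open Irby only; minimum total cost 858.

For any fixed open set, each tenant goes to its cheapest open site; total = fixed + service.
{Irby}: P→Irby 15·16=240, Q→Irby 9·24=216, R→Irby 3·25=75, S→Irby 15·7=105. Service 636; fixed 222; total 858.
{Irby, Kent}: service 374 + fixed 547 = 921
{Kent}: P→Kent 7·16=112, Q→Kent 4·24=96, R→Kent 12·25=300, S→Kent 13·7=91. Service 599; fixed 325; total 924.
{Irby, Ashby, Kent, Norris}: P→Norris 2·16=32, Q→Kent 4·24=96, R→Ashby 2·25=50, S→Ashby 7·7=49. Service 227; fixed 1626; total 1853.
No other subset beats 858.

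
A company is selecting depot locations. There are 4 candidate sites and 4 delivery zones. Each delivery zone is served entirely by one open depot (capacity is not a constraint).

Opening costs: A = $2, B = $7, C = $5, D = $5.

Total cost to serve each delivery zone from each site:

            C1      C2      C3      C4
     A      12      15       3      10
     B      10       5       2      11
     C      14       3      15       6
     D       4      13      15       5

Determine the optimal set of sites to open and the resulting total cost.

For any fixed open set, each delivery zone goes to its cheapest open site; total = fixed + service.
{A, C, D}: C1→D 4, C2→C 3, C3→A 3, C4→D 5. Service 15; fixed 12; total 27.
{B, D}: service 16 + fixed 12 = 28
{A, B, D}: service 16 + fixed 14 = 30
{A, B, C, D}: C1→D 4, C2→C 3, C3→B 2, C4→D 5. Service 14; fixed 19; total 33.
No other subset beats 27.

Open A, C and D; minimum total cost 27.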